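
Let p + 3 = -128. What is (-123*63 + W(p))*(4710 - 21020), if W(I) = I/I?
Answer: 126369880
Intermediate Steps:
p = -131 (p = -3 - 128 = -131)
W(I) = 1
(-123*63 + W(p))*(4710 - 21020) = (-123*63 + 1)*(4710 - 21020) = (-7749 + 1)*(-16310) = -7748*(-16310) = 126369880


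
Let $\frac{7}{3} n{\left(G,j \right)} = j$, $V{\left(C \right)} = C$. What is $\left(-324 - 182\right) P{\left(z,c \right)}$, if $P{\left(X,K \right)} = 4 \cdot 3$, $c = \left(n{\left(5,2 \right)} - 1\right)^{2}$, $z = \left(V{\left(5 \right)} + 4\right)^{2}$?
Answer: $-6072$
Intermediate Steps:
$n{\left(G,j \right)} = \frac{3 j}{7}$
$z = 81$ ($z = \left(5 + 4\right)^{2} = 9^{2} = 81$)
$c = \frac{1}{49}$ ($c = \left(\frac{3}{7} \cdot 2 - 1\right)^{2} = \left(\frac{6}{7} - 1\right)^{2} = \left(- \frac{1}{7}\right)^{2} = \frac{1}{49} \approx 0.020408$)
$P{\left(X,K \right)} = 12$
$\left(-324 - 182\right) P{\left(z,c \right)} = \left(-324 - 182\right) 12 = \left(-506\right) 12 = -6072$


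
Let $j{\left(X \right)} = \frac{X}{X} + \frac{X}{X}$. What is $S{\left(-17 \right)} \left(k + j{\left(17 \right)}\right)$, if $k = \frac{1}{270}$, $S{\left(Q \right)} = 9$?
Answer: $\frac{541}{30} \approx 18.033$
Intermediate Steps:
$k = \frac{1}{270} \approx 0.0037037$
$j{\left(X \right)} = 2$ ($j{\left(X \right)} = 1 + 1 = 2$)
$S{\left(-17 \right)} \left(k + j{\left(17 \right)}\right) = 9 \left(\frac{1}{270} + 2\right) = 9 \cdot \frac{541}{270} = \frac{541}{30}$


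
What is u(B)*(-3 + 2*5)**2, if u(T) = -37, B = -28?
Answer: -1813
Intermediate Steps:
u(B)*(-3 + 2*5)**2 = -37*(-3 + 2*5)**2 = -37*(-3 + 10)**2 = -37*7**2 = -37*49 = -1813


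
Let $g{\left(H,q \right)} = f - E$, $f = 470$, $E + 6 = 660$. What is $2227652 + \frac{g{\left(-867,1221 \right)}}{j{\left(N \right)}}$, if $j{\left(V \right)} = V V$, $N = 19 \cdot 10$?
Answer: $\frac{20104559254}{9025} \approx 2.2277 \cdot 10^{6}$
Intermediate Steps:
$E = 654$ ($E = -6 + 660 = 654$)
$g{\left(H,q \right)} = -184$ ($g{\left(H,q \right)} = 470 - 654 = -184$)
$N = 190$
$j{\left(V \right)} = V^{2}$
$2227652 + \frac{g{\left(-867,1221 \right)}}{j{\left(N \right)}} = 2227652 - \frac{184}{190^{2}} = 2227652 - \frac{184}{36100} = 2227652 - \frac{46}{9025} = \frac{20104559254}{9025}$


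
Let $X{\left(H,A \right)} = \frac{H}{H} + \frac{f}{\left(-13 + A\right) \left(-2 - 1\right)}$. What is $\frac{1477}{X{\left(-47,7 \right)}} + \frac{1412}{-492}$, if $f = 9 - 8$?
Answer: $\frac{3263371}{2337} \approx 1396.4$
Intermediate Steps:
$f = 1$
$X{\left(H,A \right)} = 1 + \frac{1}{39 - 3 A}$ ($X{\left(H,A \right)} = \frac{H}{H} + 1 \frac{1}{\left(-13 + A\right) \left(-2 - 1\right)} = 1 + 1 \frac{1}{\left(-13 + A\right) \left(-3\right)} = 1 + 1 \frac{1}{39 - 3 A} = 1 + \frac{1}{39 - 3 A}$)
$\frac{1477}{X{\left(-47,7 \right)}} + \frac{1412}{-492} = \frac{1477}{\frac{1}{-13 + 7} \left(- \frac{40}{3} + 7\right)} + \frac{1412}{-492} = \frac{1477}{\frac{1}{-6} \left(- \frac{19}{3}\right)} + 1412 \left(- \frac{1}{492}\right) = \frac{1477}{\left(- \frac{1}{6}\right) \left(- \frac{19}{3}\right)} - \frac{353}{123} = \frac{1477}{\frac{19}{18}} - \frac{353}{123} = 1477 \cdot \frac{18}{19} - \frac{353}{123} = \frac{26586}{19} - \frac{353}{123} = \frac{3263371}{2337}$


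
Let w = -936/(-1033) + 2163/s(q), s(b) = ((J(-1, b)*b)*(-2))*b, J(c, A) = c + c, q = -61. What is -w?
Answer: -16165803/15375172 ≈ -1.0514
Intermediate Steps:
J(c, A) = 2*c
s(b) = 4*b**2 (s(b) = (((2*(-1))*b)*(-2))*b = (-2*b*(-2))*b = (4*b)*b = 4*b**2)
w = 16165803/15375172 (w = -936/(-1033) + 2163/((4*(-61)**2)) = -936*(-1/1033) + 2163/((4*3721)) = 936/1033 + 2163/14884 = 16165803/15375172 ≈ 1.0514)
-w = -1*16165803/15375172 = -16165803/15375172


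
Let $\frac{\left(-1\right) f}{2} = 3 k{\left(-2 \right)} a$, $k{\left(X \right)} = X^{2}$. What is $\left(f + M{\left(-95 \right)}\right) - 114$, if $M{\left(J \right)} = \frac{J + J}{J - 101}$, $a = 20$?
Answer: $- \frac{58117}{98} \approx -593.03$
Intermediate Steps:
$M{\left(J \right)} = \frac{2 J}{-101 + J}$
$f = -480$ ($f = - 2 \cdot 3 \left(-2\right)^{2} \cdot 20 = - 2 \cdot 3 \cdot 4 \cdot 20 = - 2 \cdot 12 \cdot 20 = \left(-2\right) 240 = -480$)
$\left(f + M{\left(-95 \right)}\right) - 114 = \left(-480 + 2 \left(-95\right) \frac{1}{-101 - 95}\right) - 114 = \left(-480 + 2 \left(-95\right) \frac{1}{-196}\right) - 114 = \left(-480 + 2 \left(-95\right) \left(- \frac{1}{196}\right)\right) - 114 = \left(-480 + \frac{95}{98}\right) - 114 = - \frac{46945}{98} - 114 = - \frac{58117}{98}$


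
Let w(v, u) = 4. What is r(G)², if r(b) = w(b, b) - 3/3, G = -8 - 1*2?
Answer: 9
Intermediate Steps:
G = -10 (G = -8 - 2 = -10)
r(b) = 3 (r(b) = 4 - 3/3 = 4 - 1*1 = 4 - 1 = 3)
r(G)² = 3² = 9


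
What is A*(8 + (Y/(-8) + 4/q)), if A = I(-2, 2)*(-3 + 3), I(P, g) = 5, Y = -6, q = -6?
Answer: 0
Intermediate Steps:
A = 0 (A = 5*(-3 + 3) = 5*0 = 0)
A*(8 + (Y/(-8) + 4/q)) = 0*(8 + (-6/(-8) + 4/(-6))) = 0*(8 + (-6*(-⅛) + 4*(-⅙))) = 0*(8 + (¾ - ⅔)) = 0*(8 + 1/12) = 0*(97/12) = 0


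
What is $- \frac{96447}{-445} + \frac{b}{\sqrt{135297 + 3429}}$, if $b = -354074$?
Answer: $\frac{96447}{445} - \frac{25291 \sqrt{15414}}{3303} \approx -733.9$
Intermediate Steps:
$- \frac{96447}{-445} + \frac{b}{\sqrt{135297 + 3429}} = - \frac{96447}{-445} - \frac{354074}{\sqrt{135297 + 3429}} = \left(-96447\right) \left(- \frac{1}{445}\right) - \frac{354074}{\sqrt{138726}} = \frac{96447}{445} - \frac{354074}{3 \sqrt{15414}} = \frac{96447}{445} - 354074 \frac{\sqrt{15414}}{46242} = \frac{96447}{445} - \frac{25291 \sqrt{15414}}{3303}$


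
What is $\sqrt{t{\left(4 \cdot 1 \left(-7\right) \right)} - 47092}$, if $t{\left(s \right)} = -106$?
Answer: $i \sqrt{47198} \approx 217.25 i$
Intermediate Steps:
$\sqrt{t{\left(4 \cdot 1 \left(-7\right) \right)} - 47092} = \sqrt{-106 - 47092} = \sqrt{-47198} = i \sqrt{47198}$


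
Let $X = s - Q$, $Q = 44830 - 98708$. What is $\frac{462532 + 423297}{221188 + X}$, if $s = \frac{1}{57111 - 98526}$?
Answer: $\frac{36686608035}{11391858389} \approx 3.2204$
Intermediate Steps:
$Q = -53878$
$s = - \frac{1}{41415}$ ($s = \frac{1}{-41415} = - \frac{1}{41415} \approx -2.4146 \cdot 10^{-5}$)
$X = \frac{2231357369}{41415}$ ($X = - \frac{1}{41415} - -53878 = - \frac{1}{41415} + 53878 = \frac{2231357369}{41415} \approx 53878.0$)
$\frac{462532 + 423297}{221188 + X} = \frac{462532 + 423297}{221188 + \frac{2231357369}{41415}} = \frac{885829}{\frac{11391858389}{41415}} = 885829 \cdot \frac{41415}{11391858389} = \frac{36686608035}{11391858389}$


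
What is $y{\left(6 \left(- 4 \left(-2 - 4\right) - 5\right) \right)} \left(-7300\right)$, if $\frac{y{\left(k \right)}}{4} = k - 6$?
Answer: $-3153600$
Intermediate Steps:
$y{\left(k \right)} = -24 + 4 k$ ($y{\left(k \right)} = 4 \left(k - 6\right) = 4 \left(-6 + k\right) = -24 + 4 k$)
$y{\left(6 \left(- 4 \left(-2 - 4\right) - 5\right) \right)} \left(-7300\right) = \left(-24 + 4 \cdot 6 \left(- 4 \left(-2 - 4\right) - 5\right)\right) \left(-7300\right) = \left(-24 + 4 \cdot 6 \left(\left(-4\right) \left(-6\right) - 5\right)\right) \left(-7300\right) = \left(-24 + 4 \cdot 6 \left(24 - 5\right)\right) \left(-7300\right) = \left(-24 + 4 \cdot 6 \cdot 19\right) \left(-7300\right) = \left(-24 + 4 \cdot 114\right) \left(-7300\right) = \left(-24 + 456\right) \left(-7300\right) = 432 \left(-7300\right) = -3153600$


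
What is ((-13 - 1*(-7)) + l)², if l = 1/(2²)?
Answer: 529/16 ≈ 33.063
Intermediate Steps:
l = ¼ (l = 1/4 = ¼ ≈ 0.25000)
((-13 - 1*(-7)) + l)² = ((-13 - 1*(-7)) + ¼)² = ((-13 + 7) + ¼)² = (-6 + ¼)² = (-23/4)² = 529/16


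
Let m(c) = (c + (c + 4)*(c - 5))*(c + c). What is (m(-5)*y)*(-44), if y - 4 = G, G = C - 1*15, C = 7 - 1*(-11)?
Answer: 15400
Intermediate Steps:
C = 18 (C = 7 + 11 = 18)
G = 3 (G = 18 - 1*15 = 18 - 15 = 3)
m(c) = 2*c*(c + (-5 + c)*(4 + c)) (m(c) = (c + (4 + c)*(-5 + c))*(2*c) = (c + (-5 + c)*(4 + c))*(2*c) = 2*c*(c + (-5 + c)*(4 + c)))
y = 7 (y = 4 + 3 = 7)
(m(-5)*y)*(-44) = ((2*(-5)*(-20 + (-5)²))*7)*(-44) = ((2*(-5)*(-20 + 25))*7)*(-44) = ((2*(-5)*5)*7)*(-44) = -50*7*(-44) = -350*(-44) = 15400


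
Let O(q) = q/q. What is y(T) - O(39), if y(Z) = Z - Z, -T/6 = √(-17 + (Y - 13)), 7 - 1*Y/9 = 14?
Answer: -1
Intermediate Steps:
Y = -63 (Y = 63 - 9*14 = 63 - 126 = -63)
T = -6*I*√93 (T = -6*√(-17 + (-63 - 13)) = -6*√(-17 - 76) = -6*I*√93 ≈ -57.862*I)
O(q) = 1
y(Z) = 0
y(T) - O(39) = 0 - 1*1 = 0 - 1 = -1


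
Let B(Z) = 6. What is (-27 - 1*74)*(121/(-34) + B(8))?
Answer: -8383/34 ≈ -246.56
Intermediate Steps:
(-27 - 1*74)*(121/(-34) + B(8)) = (-27 - 1*74)*(121/(-34) + 6) = (-27 - 74)*(121*(-1/34) + 6) = -101*(-121/34 + 6) = -101*83/34 = -8383/34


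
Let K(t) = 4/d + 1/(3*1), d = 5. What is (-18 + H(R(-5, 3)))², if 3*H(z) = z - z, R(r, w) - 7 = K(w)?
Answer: 324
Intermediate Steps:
K(t) = 17/15 (K(t) = 4/5 + 1/(3*1) = 4*(⅕) + (⅓)*1 = ⅘ + ⅓ = 17/15)
R(r, w) = 122/15 (R(r, w) = 7 + 17/15 = 122/15)
H(z) = 0 (H(z) = (z - z)/3 = (⅓)*0 = 0)
(-18 + H(R(-5, 3)))² = (-18 + 0)² = (-18)² = 324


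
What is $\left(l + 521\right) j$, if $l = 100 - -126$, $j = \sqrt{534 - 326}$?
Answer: $2988 \sqrt{13} \approx 10773.0$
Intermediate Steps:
$j = 4 \sqrt{13}$ ($j = \sqrt{208} = 4 \sqrt{13} \approx 14.422$)
$l = 226$ ($l = 100 + 126 = 226$)
$\left(l + 521\right) j = \left(226 + 521\right) 4 \sqrt{13} = 747 \cdot 4 \sqrt{13} = 2988 \sqrt{13}$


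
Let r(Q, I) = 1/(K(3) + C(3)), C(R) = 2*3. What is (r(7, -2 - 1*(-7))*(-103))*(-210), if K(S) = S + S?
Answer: 3605/2 ≈ 1802.5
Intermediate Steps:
K(S) = 2*S
C(R) = 6
r(Q, I) = 1/12 (r(Q, I) = 1/(2*3 + 6) = 1/(6 + 6) = 1/12)
(r(7, -2 - 1*(-7))*(-103))*(-210) = ((1/12)*(-103))*(-210) = -103/12*(-210) = 3605/2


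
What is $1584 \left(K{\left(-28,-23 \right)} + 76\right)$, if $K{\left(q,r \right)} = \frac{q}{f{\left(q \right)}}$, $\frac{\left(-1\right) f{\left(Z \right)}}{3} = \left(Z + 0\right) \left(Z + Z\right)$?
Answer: $\frac{842754}{7} \approx 1.2039 \cdot 10^{5}$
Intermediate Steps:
$f{\left(Z \right)} = - 6 Z^{2}$ ($f{\left(Z \right)} = - 3 \left(Z + 0\right) \left(Z + Z\right) = - 3 Z 2 Z = - 3 \cdot 2 Z^{2} = - 6 Z^{2}$)
$K{\left(q,r \right)} = - \frac{1}{6 q}$ ($K{\left(q,r \right)} = \frac{q}{\left(-6\right) q^{2}} = q \left(- \frac{1}{6 q^{2}}\right) = - \frac{1}{6 q}$)
$1584 \left(K{\left(-28,-23 \right)} + 76\right) = 1584 \left(- \frac{1}{6 \left(-28\right)} + 76\right) = 1584 \left(\left(- \frac{1}{6}\right) \left(- \frac{1}{28}\right) + 76\right) = 1584 \left(\frac{1}{168} + 76\right) = 1584 \cdot \frac{12769}{168} = \frac{842754}{7}$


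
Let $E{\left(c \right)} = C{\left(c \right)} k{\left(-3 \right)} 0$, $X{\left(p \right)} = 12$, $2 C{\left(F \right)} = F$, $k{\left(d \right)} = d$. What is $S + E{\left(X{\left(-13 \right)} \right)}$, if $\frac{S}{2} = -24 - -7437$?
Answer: $14826$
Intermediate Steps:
$S = 14826$ ($S = 2 \left(-24 - -7437\right) = 2 \left(-24 + 7437\right) = 2 \cdot 7413 = 14826$)
$C{\left(F \right)} = \frac{F}{2}$
$E{\left(c \right)} = 0$ ($E{\left(c \right)} = \frac{c}{2} \left(-3\right) 0 = - \frac{3 c}{2} \cdot 0 = 0$)
$S + E{\left(X{\left(-13 \right)} \right)} = 14826 + 0 = 14826$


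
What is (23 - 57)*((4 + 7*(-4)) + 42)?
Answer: -612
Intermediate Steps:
(23 - 57)*((4 + 7*(-4)) + 42) = -34*((4 - 28) + 42) = -34*(-24 + 42) = -34*18 = -612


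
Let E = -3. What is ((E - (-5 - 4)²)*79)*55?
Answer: -364980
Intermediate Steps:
((E - (-5 - 4)²)*79)*55 = ((-3 - (-5 - 4)²)*79)*55 = ((-3 - 1*(-9)²)*79)*55 = ((-3 - 1*81)*79)*55 = ((-3 - 81)*79)*55 = -84*79*55 = -6636*55 = -364980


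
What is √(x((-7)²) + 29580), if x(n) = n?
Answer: √29629 ≈ 172.13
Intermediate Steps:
√(x((-7)²) + 29580) = √((-7)² + 29580) = √(49 + 29580) = √29629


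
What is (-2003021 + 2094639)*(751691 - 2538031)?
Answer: -163660898120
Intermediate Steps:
(-2003021 + 2094639)*(751691 - 2538031) = 91618*(-1786340) = -163660898120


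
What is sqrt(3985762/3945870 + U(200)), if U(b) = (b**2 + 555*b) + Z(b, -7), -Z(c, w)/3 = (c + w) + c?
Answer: 2*sqrt(16199390454954985)/657645 ≈ 387.07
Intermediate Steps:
Z(c, w) = -6*c - 3*w (Z(c, w) = -3*((c + w) + c) = -3*(w + 2*c) = -6*c - 3*w)
U(b) = 21 + b**2 + 549*b (U(b) = (b**2 + 555*b) + (-6*b - 3*(-7)) = (b**2 + 555*b) + (-6*b + 21) = (b**2 + 555*b) + (21 - 6*b) = 21 + b**2 + 549*b)
sqrt(3985762/3945870 + U(200)) = sqrt(3985762/3945870 + (21 + 200**2 + 549*200)) = sqrt(3985762*(1/3945870) + (21 + 40000 + 109800)) = sqrt(1992881/1972935 + 149821) = sqrt(295589087516/1972935) = 2*sqrt(16199390454954985)/657645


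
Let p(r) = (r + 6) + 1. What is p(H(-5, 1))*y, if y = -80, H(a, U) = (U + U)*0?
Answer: -560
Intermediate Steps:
H(a, U) = 0 (H(a, U) = (2*U)*0 = 0)
p(r) = 7 + r (p(r) = (6 + r) + 1 = 7 + r)
p(H(-5, 1))*y = (7 + 0)*(-80) = 7*(-80) = -560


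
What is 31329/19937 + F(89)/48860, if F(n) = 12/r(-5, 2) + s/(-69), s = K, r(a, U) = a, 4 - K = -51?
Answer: 528081563789/336072027900 ≈ 1.5713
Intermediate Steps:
K = 55 (K = 4 - 1*(-51) = 4 + 51 = 55)
s = 55
F(n) = -1103/345 (F(n) = 12/(-5) + 55/(-69) = 12*(-⅕) + 55*(-1/69) = -12/5 - 55/69 = -1103/345)
31329/19937 + F(89)/48860 = 31329/19937 - 1103/345/48860 = 31329*(1/19937) - 1103/345*1/48860 = 31329/19937 - 1103/16856700 = 528081563789/336072027900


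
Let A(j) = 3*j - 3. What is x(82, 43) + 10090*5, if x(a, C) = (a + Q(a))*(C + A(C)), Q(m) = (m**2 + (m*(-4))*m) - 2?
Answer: -3345098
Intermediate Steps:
A(j) = -3 + 3*j
Q(m) = -2 - 3*m**2 (Q(m) = (m**2 + (-4*m)*m) - 2 = (m**2 - 4*m**2) - 2 = -3*m**2 - 2 = -2 - 3*m**2)
x(a, C) = (-3 + 4*C)*(-2 + a - 3*a**2) (x(a, C) = (a + (-2 - 3*a**2))*(C + (-3 + 3*C)) = (-2 + a - 3*a**2)*(-3 + 4*C) = (-3 + 4*C)*(-2 + a - 3*a**2))
x(82, 43) + 10090*5 = (6 - 8*43 - 3*82 + 9*82**2 - 12*43*82**2 + 4*43*82) + 10090*5 = (6 - 344 - 246 + 9*6724 - 12*43*6724 + 14104) + 50450 = (6 - 344 - 246 + 60516 - 3469584 + 14104) + 50450 = -3395548 + 50450 = -3345098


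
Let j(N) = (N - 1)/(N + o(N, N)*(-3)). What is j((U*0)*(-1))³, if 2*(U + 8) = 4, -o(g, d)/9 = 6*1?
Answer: -1/4251528 ≈ -2.3521e-7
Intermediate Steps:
o(g, d) = -54
U = -6 (U = -8 + (½)*4 = -8 + 2 = -6)
j(N) = (-1 + N)/(162 + N) (j(N) = (N - 1)/(N - 54*(-3)) = (-1 + N)/(N + 162) = (-1 + N)/(162 + N))
j((U*0)*(-1))³ = ((-1 - 6*0*(-1))/(162 - 6*0*(-1)))³ = ((-1 + 0*(-1))/(162 + 0*(-1)))³ = ((-1 + 0)/(162 + 0))³ = (-1/162)³ = -1/4251528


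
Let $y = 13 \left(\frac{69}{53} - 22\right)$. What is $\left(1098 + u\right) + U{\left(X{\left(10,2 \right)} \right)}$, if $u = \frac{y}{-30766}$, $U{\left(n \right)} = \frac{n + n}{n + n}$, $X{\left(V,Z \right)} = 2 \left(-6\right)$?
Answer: $\frac{1792041463}{1630598} \approx 1099.0$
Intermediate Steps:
$X{\left(V,Z \right)} = -12$
$U{\left(n \right)} = 1$ ($U{\left(n \right)} = \frac{2 n}{2 n} = 2 n \frac{1}{2 n} = 1$)
$y = - \frac{14261}{53}$ ($y = 13 \left(69 \cdot \frac{1}{53} - 22\right) = 13 \left(\frac{69}{53} - 22\right) = 13 \left(- \frac{1097}{53}\right) = - \frac{14261}{53} \approx -269.08$)
$u = \frac{14261}{1630598}$ ($u = - \frac{14261}{53 \left(-30766\right)} = \left(- \frac{14261}{53}\right) \left(- \frac{1}{30766}\right) = \frac{14261}{1630598} \approx 0.0087459$)
$\left(1098 + u\right) + U{\left(X{\left(10,2 \right)} \right)} = \left(1098 + \frac{14261}{1630598}\right) + 1 = \frac{1790410865}{1630598} + 1 = \frac{1792041463}{1630598}$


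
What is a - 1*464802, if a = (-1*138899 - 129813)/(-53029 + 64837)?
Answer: -686081341/1476 ≈ -4.6483e+5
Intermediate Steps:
a = -33589/1476 (a = (-138899 - 129813)/11808 = -268712*1/11808 = -33589/1476 ≈ -22.757)
a - 1*464802 = -33589/1476 - 1*464802 = -33589/1476 - 464802 = -686081341/1476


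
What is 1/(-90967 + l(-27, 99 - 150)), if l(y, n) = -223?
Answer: -1/91190 ≈ -1.0966e-5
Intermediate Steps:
1/(-90967 + l(-27, 99 - 150)) = 1/(-90967 - 223) = 1/(-91190) = -1/91190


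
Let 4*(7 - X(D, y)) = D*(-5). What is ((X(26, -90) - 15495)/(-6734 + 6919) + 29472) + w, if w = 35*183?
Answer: 13243579/370 ≈ 35793.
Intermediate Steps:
X(D, y) = 7 + 5*D/4 (X(D, y) = 7 - D*(-5)/4 = 7 - (-5)*D/4 = 7 + 5*D/4)
w = 6405
((X(26, -90) - 15495)/(-6734 + 6919) + 29472) + w = (((7 + (5/4)*26) - 15495)/(-6734 + 6919) + 29472) + 6405 = (((7 + 65/2) - 15495)/185 + 29472) + 6405 = ((79/2 - 15495)*(1/185) + 29472) + 6405 = (-30911/2*1/185 + 29472) + 6405 = (-30911/370 + 29472) + 6405 = 10873729/370 + 6405 = 13243579/370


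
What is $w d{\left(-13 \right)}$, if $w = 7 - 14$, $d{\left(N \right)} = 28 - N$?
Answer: $-287$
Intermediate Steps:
$w = -7$
$w d{\left(-13 \right)} = - 7 \left(28 - -13\right) = - 7 \left(28 + 13\right) = \left(-7\right) 41 = -287$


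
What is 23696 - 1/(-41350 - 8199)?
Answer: 1174113105/49549 ≈ 23696.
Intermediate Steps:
23696 - 1/(-41350 - 8199) = 23696 - 1/(-49549) = 23696 - 1*(-1/49549) = 23696 + 1/49549 = 1174113105/49549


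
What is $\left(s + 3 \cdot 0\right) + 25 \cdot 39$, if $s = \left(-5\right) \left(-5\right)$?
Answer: $1000$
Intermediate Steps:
$s = 25$
$\left(s + 3 \cdot 0\right) + 25 \cdot 39 = \left(25 + 3 \cdot 0\right) + 25 \cdot 39 = \left(25 + 0\right) + 975 = 25 + 975 = 1000$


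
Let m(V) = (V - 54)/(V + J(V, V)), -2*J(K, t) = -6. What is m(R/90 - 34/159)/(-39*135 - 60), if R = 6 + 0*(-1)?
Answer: 4783/1341900 ≈ 0.0035644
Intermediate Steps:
J(K, t) = 3 (J(K, t) = -½*(-6) = 3)
R = 6 (R = 6 + 0 = 6)
m(V) = (-54 + V)/(3 + V) (m(V) = (V - 54)/(V + 3) = (-54 + V)/(3 + V))
m(R/90 - 34/159)/(-39*135 - 60) = ((-54 + (6/90 - 34/159))/(3 + (6/90 - 34/159)))/(-39*135 - 60) = ((-54 + (6*(1/90) - 34*1/159))/(3 + (6*(1/90) - 34*1/159)))/(-5265 - 60) = ((-54 + (1/15 - 34/159))/(3 + (1/15 - 34/159)))/(-5325) = ((-54 - 39/265)/(3 - 39/265))*(-1/5325) = (-14349/265/(756/265))*(-1/5325) = ((265/756)*(-14349/265))*(-1/5325) = -4783/252*(-1/5325) = 4783/1341900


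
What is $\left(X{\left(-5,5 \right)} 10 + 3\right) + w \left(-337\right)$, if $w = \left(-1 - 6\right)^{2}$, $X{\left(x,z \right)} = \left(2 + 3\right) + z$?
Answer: $-16410$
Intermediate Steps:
$X{\left(x,z \right)} = 5 + z$
$w = 49$ ($w = \left(-7\right)^{2} = 49$)
$\left(X{\left(-5,5 \right)} 10 + 3\right) + w \left(-337\right) = \left(\left(5 + 5\right) 10 + 3\right) + 49 \left(-337\right) = \left(10 \cdot 10 + 3\right) - 16513 = \left(100 + 3\right) - 16513 = 103 - 16513 = -16410$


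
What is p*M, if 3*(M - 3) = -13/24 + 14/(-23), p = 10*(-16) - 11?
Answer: -82327/184 ≈ -447.43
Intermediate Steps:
p = -171 (p = -160 - 11 = -171)
M = 4333/1656 (M = 3 + (-13/24 + 14/(-23))/3 = 3 + (-13*1/24 + 14*(-1/23))/3 = 3 + (-13/24 - 14/23)/3 = 3 + (1/3)*(-635/552) = 3 - 635/1656 = 4333/1656 ≈ 2.6165)
p*M = -171*4333/1656 = -82327/184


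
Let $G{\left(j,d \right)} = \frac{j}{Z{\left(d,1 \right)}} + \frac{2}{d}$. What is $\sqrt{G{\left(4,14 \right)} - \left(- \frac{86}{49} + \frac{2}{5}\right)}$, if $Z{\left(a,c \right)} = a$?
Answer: $\frac{\sqrt{2185}}{35} \approx 1.3355$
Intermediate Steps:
$G{\left(j,d \right)} = \frac{2}{d} + \frac{j}{d}$ ($G{\left(j,d \right)} = \frac{j}{d} + \frac{2}{d} = \frac{2}{d} + \frac{j}{d}$)
$\sqrt{G{\left(4,14 \right)} - \left(- \frac{86}{49} + \frac{2}{5}\right)} = \sqrt{\frac{2 + 4}{14} - \left(- \frac{86}{49} + \frac{2}{5}\right)} = \sqrt{\frac{1}{14} \cdot 6 - - \frac{332}{245}} = \sqrt{\frac{3}{7} + \left(\frac{86}{49} - \frac{2}{5}\right)} = \sqrt{\frac{3}{7} + \frac{332}{245}} = \sqrt{\frac{437}{245}} = \frac{\sqrt{2185}}{35}$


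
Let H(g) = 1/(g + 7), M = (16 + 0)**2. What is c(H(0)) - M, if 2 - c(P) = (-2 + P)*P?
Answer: -12433/49 ≈ -253.73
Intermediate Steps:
M = 256 (M = 16**2 = 256)
H(g) = 1/(7 + g)
c(P) = 2 - P*(-2 + P) (c(P) = 2 - (-2 + P)*P = 2 - P*(-2 + P))
c(H(0)) - M = (2 - (1/(7 + 0))**2 + 2/(7 + 0)) - 1*256 = (2 - (1/7)**2 + 2/7) - 256 = (2 - (1/7)**2 + 2*(1/7)) - 256 = (2 - 1*1/49 + 2/7) - 256 = (2 - 1/49 + 2/7) - 256 = 111/49 - 256 = -12433/49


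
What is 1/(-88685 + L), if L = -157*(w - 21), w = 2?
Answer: -1/85702 ≈ -1.1668e-5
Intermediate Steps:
L = 2983 (L = -157*(2 - 21) = -157*(-19) = 2983)
1/(-88685 + L) = 1/(-88685 + 2983) = 1/(-85702) = -1/85702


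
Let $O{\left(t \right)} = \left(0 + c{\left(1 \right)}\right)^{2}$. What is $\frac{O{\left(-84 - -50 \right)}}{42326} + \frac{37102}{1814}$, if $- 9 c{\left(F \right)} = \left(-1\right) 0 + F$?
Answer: $\frac{63600360613}{3109564242} \approx 20.453$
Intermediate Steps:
$c{\left(F \right)} = - \frac{F}{9}$ ($c{\left(F \right)} = - \frac{\left(-1\right) 0 + F}{9} = - \frac{0 + F}{9} = - \frac{F}{9}$)
$O{\left(t \right)} = \frac{1}{81}$ ($O{\left(t \right)} = \left(0 - \frac{1}{9}\right)^{2} = \left(- \frac{1}{9}\right)^{2} = \frac{1}{81}$)
$\frac{O{\left(-84 - -50 \right)}}{42326} + \frac{37102}{1814} = \frac{1}{81 \cdot 42326} + \frac{37102}{1814} = \frac{1}{81} \cdot \frac{1}{42326} + 37102 \cdot \frac{1}{1814} = \frac{1}{3428406} + \frac{18551}{907} = \frac{63600360613}{3109564242}$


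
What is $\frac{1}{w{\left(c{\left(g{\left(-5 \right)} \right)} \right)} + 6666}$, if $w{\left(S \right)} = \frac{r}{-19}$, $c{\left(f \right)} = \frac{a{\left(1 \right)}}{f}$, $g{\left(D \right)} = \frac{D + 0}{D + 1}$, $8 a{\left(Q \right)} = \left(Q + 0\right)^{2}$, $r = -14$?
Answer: $\frac{19}{126668} \approx 0.00015$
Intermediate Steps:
$a{\left(Q \right)} = \frac{Q^{2}}{8}$ ($a{\left(Q \right)} = \frac{\left(Q + 0\right)^{2}}{8} = \frac{Q^{2}}{8}$)
$g{\left(D \right)} = \frac{D}{1 + D}$
$c{\left(f \right)} = \frac{1}{8 f}$ ($c{\left(f \right)} = \frac{\frac{1}{8} \cdot 1^{2}}{f} = \frac{\frac{1}{8} \cdot 1}{f} = \frac{1}{8 f}$)
$w{\left(S \right)} = \frac{14}{19}$ ($w{\left(S \right)} = - \frac{14}{-19} = \left(-14\right) \left(- \frac{1}{19}\right) = \frac{14}{19}$)
$\frac{1}{w{\left(c{\left(g{\left(-5 \right)} \right)} \right)} + 6666} = \frac{1}{\frac{14}{19} + 6666} = \frac{1}{\frac{126668}{19}} = \frac{19}{126668}$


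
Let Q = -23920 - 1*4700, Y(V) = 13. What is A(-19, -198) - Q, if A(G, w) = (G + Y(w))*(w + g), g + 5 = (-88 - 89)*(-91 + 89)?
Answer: 27714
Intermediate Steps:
g = 349 (g = -5 + (-88 - 89)*(-91 + 89) = -5 - 177*(-2) = -5 + 354 = 349)
Q = -28620 (Q = -23920 - 4700 = -28620)
A(G, w) = (13 + G)*(349 + w) (A(G, w) = (G + 13)*(w + 349) = (13 + G)*(349 + w))
A(-19, -198) - Q = (4537 + 13*(-198) + 349*(-19) - 19*(-198)) - 1*(-28620) = (4537 - 2574 - 6631 + 3762) + 28620 = -906 + 28620 = 27714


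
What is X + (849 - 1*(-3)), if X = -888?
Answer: -36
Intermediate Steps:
X + (849 - 1*(-3)) = -888 + (849 - 1*(-3)) = -888 + (849 + 3) = -888 + 852 = -36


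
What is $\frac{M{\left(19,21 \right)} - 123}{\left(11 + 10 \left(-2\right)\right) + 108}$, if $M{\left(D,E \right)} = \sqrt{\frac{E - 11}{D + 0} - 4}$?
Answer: $- \frac{41}{33} + \frac{i \sqrt{1254}}{1881} \approx -1.2424 + 0.018826 i$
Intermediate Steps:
$M{\left(D,E \right)} = \sqrt{-4 + \frac{-11 + E}{D}}$ ($M{\left(D,E \right)} = \sqrt{\frac{-11 + E}{D} - 4} = \sqrt{-4 + \frac{-11 + E}{D}}$)
$\frac{M{\left(19,21 \right)} - 123}{\left(11 + 10 \left(-2\right)\right) + 108} = \frac{\sqrt{\frac{-11 + 21 - 76}{19}} - 123}{\left(11 + 10 \left(-2\right)\right) + 108} = \frac{\sqrt{\frac{-11 + 21 - 76}{19}} - 123}{\left(11 - 20\right) + 108} = \frac{\sqrt{\frac{1}{19} \left(-66\right)} - 123}{-9 + 108} = \frac{\sqrt{- \frac{66}{19}} - 123}{99} = \left(\frac{i \sqrt{1254}}{19} - 123\right) \frac{1}{99} = \left(-123 + \frac{i \sqrt{1254}}{19}\right) \frac{1}{99} = - \frac{41}{33} + \frac{i \sqrt{1254}}{1881}$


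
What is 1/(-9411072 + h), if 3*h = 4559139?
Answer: -1/7891359 ≈ -1.2672e-7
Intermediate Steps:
h = 1519713 (h = (⅓)*4559139 = 1519713)
1/(-9411072 + h) = 1/(-9411072 + 1519713) = 1/(-7891359) = -1/7891359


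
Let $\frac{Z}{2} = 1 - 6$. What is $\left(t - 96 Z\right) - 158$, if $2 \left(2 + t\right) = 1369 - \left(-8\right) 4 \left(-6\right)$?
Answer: $\frac{2777}{2} \approx 1388.5$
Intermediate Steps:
$Z = -10$ ($Z = 2 \left(1 - 6\right) = 2 \left(-5\right) = -10$)
$t = \frac{1173}{2}$ ($t = -2 + \frac{1369 - \left(-8\right) 4 \left(-6\right)}{2} = -2 + \frac{1369 - \left(-32\right) \left(-6\right)}{2} = -2 + \frac{1369 - 192}{2} = -2 + \frac{1}{2} \cdot 1177 = -2 + \frac{1177}{2} = \frac{1173}{2} \approx 586.5$)
$\left(t - 96 Z\right) - 158 = \left(\frac{1173}{2} - -960\right) - 158 = \left(\frac{1173}{2} + 960\right) - 158 = \frac{3093}{2} - 158 = \frac{2777}{2}$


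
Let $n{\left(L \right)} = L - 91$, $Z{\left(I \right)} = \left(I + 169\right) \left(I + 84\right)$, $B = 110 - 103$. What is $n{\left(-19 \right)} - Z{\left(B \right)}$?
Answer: $-16126$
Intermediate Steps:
$B = 7$
$Z{\left(I \right)} = \left(84 + I\right) \left(169 + I\right)$ ($Z{\left(I \right)} = \left(169 + I\right) \left(84 + I\right) = \left(84 + I\right) \left(169 + I\right)$)
$n{\left(L \right)} = -91 + L$
$n{\left(-19 \right)} - Z{\left(B \right)} = \left(-91 - 19\right) - \left(14196 + 7^{2} + 253 \cdot 7\right) = -110 - \left(14196 + 49 + 1771\right) = -110 - 16016 = -16126$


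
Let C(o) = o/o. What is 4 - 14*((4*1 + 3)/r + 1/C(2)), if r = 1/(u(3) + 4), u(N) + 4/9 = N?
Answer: -5872/9 ≈ -652.44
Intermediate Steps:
C(o) = 1
u(N) = -4/9 + N
r = 9/59 (r = 1/((-4/9 + 3) + 4) = 1/(23/9 + 4) = 1/(59/9) = 9/59 ≈ 0.15254)
4 - 14*((4*1 + 3)/r + 1/C(2)) = 4 - 14*((4*1 + 3)/(9/59) + 1/1) = 4 - 14*((4 + 3)*(59/9) + 1*1) = 4 - 14*(7*(59/9) + 1) = 4 - 14*(413/9 + 1) = 4 - 14*422/9 = 4 - 5908/9 = -5872/9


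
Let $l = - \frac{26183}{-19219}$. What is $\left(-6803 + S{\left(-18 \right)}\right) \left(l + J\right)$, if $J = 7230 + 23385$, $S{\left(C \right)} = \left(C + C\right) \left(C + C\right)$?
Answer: $- \frac{3240406185076}{19219} \approx -1.686 \cdot 10^{8}$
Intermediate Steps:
$S{\left(C \right)} = 4 C^{2}$ ($S{\left(C \right)} = 2 C 2 C = 4 C^{2}$)
$l = \frac{26183}{19219}$ ($l = \left(-26183\right) \left(- \frac{1}{19219}\right) = \frac{26183}{19219} \approx 1.3624$)
$J = 30615$
$\left(-6803 + S{\left(-18 \right)}\right) \left(l + J\right) = \left(-6803 + 4 \left(-18\right)^{2}\right) \left(\frac{26183}{19219} + 30615\right) = \left(-6803 + 4 \cdot 324\right) \frac{588415868}{19219} = \left(-6803 + 1296\right) \frac{588415868}{19219} = \left(-5507\right) \frac{588415868}{19219} = - \frac{3240406185076}{19219}$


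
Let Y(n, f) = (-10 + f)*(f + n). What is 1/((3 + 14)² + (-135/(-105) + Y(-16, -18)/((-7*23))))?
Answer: 161/45784 ≈ 0.0035165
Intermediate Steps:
1/((3 + 14)² + (-135/(-105) + Y(-16, -18)/((-7*23)))) = 1/((3 + 14)² + (-135/(-105) + ((-18)² - 10*(-18) - 10*(-16) - 18*(-16))/((-7*23)))) = 1/(17² + (-135*(-1/105) + (324 + 180 + 160 + 288)/(-161))) = 1/(289 + (9/7 + 952*(-1/161))) = 1/(289 + (9/7 - 136/23)) = 1/(289 - 745/161) = 1/(45784/161) = 161/45784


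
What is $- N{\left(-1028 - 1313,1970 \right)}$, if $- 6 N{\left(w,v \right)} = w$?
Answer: $- \frac{2341}{6} \approx -390.17$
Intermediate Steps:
$N{\left(w,v \right)} = - \frac{w}{6}$
$- N{\left(-1028 - 1313,1970 \right)} = - \frac{\left(-1\right) \left(-1028 - 1313\right)}{6} = - \frac{\left(-1\right) \left(-2341\right)}{6} = \left(-1\right) \frac{2341}{6} = - \frac{2341}{6}$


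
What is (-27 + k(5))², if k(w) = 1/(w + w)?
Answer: 72361/100 ≈ 723.61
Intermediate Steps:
k(w) = 1/(2*w)
(-27 + k(5))² = (-27 + (½)/5)² = (-27 + (½)*(⅕))² = (-27 + ⅒)² = (-269/10)² = 72361/100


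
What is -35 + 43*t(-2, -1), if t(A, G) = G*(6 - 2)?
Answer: -207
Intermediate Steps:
t(A, G) = 4*G (t(A, G) = G*4 = 4*G)
-35 + 43*t(-2, -1) = -35 + 43*(4*(-1)) = -35 + 43*(-4) = -35 - 172 = -207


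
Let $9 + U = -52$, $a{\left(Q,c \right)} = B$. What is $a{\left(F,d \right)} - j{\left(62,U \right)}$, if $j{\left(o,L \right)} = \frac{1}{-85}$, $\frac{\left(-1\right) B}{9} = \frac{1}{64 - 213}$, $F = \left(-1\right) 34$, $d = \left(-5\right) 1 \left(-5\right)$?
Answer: $\frac{914}{12665} \approx 0.072167$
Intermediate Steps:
$d = 25$ ($d = \left(-5\right) \left(-5\right) = 25$)
$F = -34$
$B = \frac{9}{149}$ ($B = - \frac{9}{64 - 213} = - \frac{9}{-149} = \left(-9\right) \left(- \frac{1}{149}\right) = \frac{9}{149} \approx 0.060403$)
$a{\left(Q,c \right)} = \frac{9}{149}$
$U = -61$ ($U = -9 - 52 = -61$)
$j{\left(o,L \right)} = - \frac{1}{85}$
$a{\left(F,d \right)} - j{\left(62,U \right)} = \frac{9}{149} - - \frac{1}{85} = \frac{9}{149} + \frac{1}{85} = \frac{914}{12665}$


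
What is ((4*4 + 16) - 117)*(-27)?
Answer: 2295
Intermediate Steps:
((4*4 + 16) - 117)*(-27) = ((16 + 16) - 117)*(-27) = (32 - 117)*(-27) = -85*(-27) = 2295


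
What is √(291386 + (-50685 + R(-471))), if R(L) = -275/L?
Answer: √53397480066/471 ≈ 490.61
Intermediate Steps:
√(291386 + (-50685 + R(-471))) = √(291386 + (-50685 - 275/(-471))) = √(291386 + (-50685 - 275*(-1/471))) = √(291386 + (-50685 + 275/471)) = √(291386 - 23872360/471) = √(113370446/471) = √53397480066/471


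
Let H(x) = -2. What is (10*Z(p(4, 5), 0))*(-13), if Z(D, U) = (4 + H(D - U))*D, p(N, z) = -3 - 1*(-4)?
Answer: -260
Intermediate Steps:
p(N, z) = 1 (p(N, z) = -3 + 4 = 1)
Z(D, U) = 2*D (Z(D, U) = (4 - 2)*D = 2*D)
(10*Z(p(4, 5), 0))*(-13) = (10*(2*1))*(-13) = (10*2)*(-13) = 20*(-13) = -260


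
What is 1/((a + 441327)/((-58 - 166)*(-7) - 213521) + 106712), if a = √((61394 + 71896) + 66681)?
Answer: 532649362934353/56838969738808712190 + 70651*√22219/56838969738808712190 ≈ 9.3712e-6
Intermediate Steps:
a = 3*√22219 (a = √(133290 + 66681) = √199971 = 3*√22219 ≈ 447.18)
1/((a + 441327)/((-58 - 166)*(-7) - 213521) + 106712) = 1/((3*√22219 + 441327)/((-58 - 166)*(-7) - 213521) + 106712) = 1/((441327 + 3*√22219)/(-224*(-7) - 213521) + 106712) = 1/((441327 + 3*√22219)/(1568 - 213521) + 106712) = 1/((441327 + 3*√22219)/(-211953) + 106712) = 1/((441327 + 3*√22219)*(-1/211953) + 106712) = 1/((-147109/70651 - √22219/70651) + 106712) = 1/(7539162403/70651 - √22219/70651)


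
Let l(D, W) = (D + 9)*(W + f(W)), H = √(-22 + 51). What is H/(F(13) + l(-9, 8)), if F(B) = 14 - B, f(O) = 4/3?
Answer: √29 ≈ 5.3852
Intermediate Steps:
f(O) = 4/3 (f(O) = 4*(⅓) = 4/3)
H = √29 ≈ 5.3852
l(D, W) = (9 + D)*(4/3 + W) (l(D, W) = (D + 9)*(W + 4/3) = (9 + D)*(4/3 + W))
H/(F(13) + l(-9, 8)) = √29/((14 - 1*13) + (12 + 9*8 + (4/3)*(-9) - 9*8)) = √29/((14 - 13) + (12 + 72 - 12 - 72)) = √29/(1 + 0) = √29/1 = 1*√29 = √29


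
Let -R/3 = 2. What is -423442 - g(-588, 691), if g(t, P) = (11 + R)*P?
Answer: -426897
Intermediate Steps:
R = -6 (R = -3*2 = -6)
g(t, P) = 5*P (g(t, P) = (11 - 6)*P = 5*P)
-423442 - g(-588, 691) = -423442 - 5*691 = -423442 - 1*3455 = -423442 - 3455 = -426897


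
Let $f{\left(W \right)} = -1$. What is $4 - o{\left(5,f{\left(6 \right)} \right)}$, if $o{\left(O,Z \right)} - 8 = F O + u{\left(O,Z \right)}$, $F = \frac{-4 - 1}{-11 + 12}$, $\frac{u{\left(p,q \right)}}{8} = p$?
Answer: $-19$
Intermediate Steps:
$u{\left(p,q \right)} = 8 p$
$F = -5$ ($F = - \frac{5}{1} = \left(-5\right) 1 = -5$)
$o{\left(O,Z \right)} = 8 + 3 O$ ($o{\left(O,Z \right)} = 8 + \left(- 5 O + 8 O\right) = 8 + 3 O$)
$4 - o{\left(5,f{\left(6 \right)} \right)} = 4 - \left(8 + 3 \cdot 5\right) = 4 - \left(8 + 15\right) = 4 - 23 = -19$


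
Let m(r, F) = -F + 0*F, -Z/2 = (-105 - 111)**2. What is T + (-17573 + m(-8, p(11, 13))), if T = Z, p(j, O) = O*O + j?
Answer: -111065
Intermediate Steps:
p(j, O) = j + O**2 (p(j, O) = O**2 + j = j + O**2)
Z = -93312 (Z = -2*(-105 - 111)**2 = -2*(-216)**2 = -2*46656 = -93312)
T = -93312
m(r, F) = -F (m(r, F) = -F + 0 = -F)
T + (-17573 + m(-8, p(11, 13))) = -93312 + (-17573 - (11 + 13**2)) = -93312 + (-17573 - (11 + 169)) = -93312 + (-17573 - 1*180) = -93312 + (-17573 - 180) = -93312 - 17753 = -111065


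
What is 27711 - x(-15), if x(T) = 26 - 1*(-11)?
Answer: 27674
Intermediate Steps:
x(T) = 37 (x(T) = 26 + 11 = 37)
27711 - x(-15) = 27711 - 1*37 = 27711 - 37 = 27674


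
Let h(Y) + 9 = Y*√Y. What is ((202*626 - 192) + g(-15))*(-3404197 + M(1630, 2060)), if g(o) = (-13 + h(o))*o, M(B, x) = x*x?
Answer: 106260025770 + 188865675*I*√15 ≈ 1.0626e+11 + 7.3147e+8*I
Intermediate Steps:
M(B, x) = x²
h(Y) = -9 + Y^(3/2) (h(Y) = -9 + Y*√Y = -9 + Y^(3/2))
g(o) = o*(-22 + o^(3/2)) (g(o) = (-13 + (-9 + o^(3/2)))*o = (-22 + o^(3/2))*o = o*(-22 + o^(3/2)))
((202*626 - 192) + g(-15))*(-3404197 + M(1630, 2060)) = ((202*626 - 192) - 15*(-22 + (-15)^(3/2)))*(-3404197 + 2060²) = ((126452 - 192) - 15*(-22 - 15*I*√15))*(-3404197 + 4243600) = (126260 + (330 + 225*I*√15))*839403 = (126590 + 225*I*√15)*839403 = 106260025770 + 188865675*I*√15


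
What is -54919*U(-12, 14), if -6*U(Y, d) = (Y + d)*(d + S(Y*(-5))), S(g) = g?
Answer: 4064006/3 ≈ 1.3547e+6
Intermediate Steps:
U(Y, d) = -(Y + d)*(d - 5*Y)/6 (U(Y, d) = -(Y + d)*(d + Y*(-5))/6 = -(Y + d)*(d - 5*Y)/6)
-54919*U(-12, 14) = -54919*(-⅙*14² + (⅚)*(-12)² + (⅔)*(-12)*14) = -54919*(-⅙*196 + (⅚)*144 - 112) = -54919*(-98/3 + 120 - 112) = -54919*(-74/3) = 4064006/3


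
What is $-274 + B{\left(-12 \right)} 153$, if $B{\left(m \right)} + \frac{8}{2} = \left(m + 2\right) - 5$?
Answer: $-3181$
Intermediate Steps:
$B{\left(m \right)} = -7 + m$ ($B{\left(m \right)} = -4 + \left(\left(m + 2\right) - 5\right) = -4 + \left(\left(2 + m\right) - 5\right) = -4 + \left(-3 + m\right) = -7 + m$)
$-274 + B{\left(-12 \right)} 153 = -274 + \left(-7 - 12\right) 153 = -274 - 2907 = -3181$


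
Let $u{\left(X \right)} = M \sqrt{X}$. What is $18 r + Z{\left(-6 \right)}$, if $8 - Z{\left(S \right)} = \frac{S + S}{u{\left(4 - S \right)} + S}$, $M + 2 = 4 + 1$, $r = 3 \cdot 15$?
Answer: $\frac{2458}{3} + \frac{2 \sqrt{10}}{3} \approx 821.44$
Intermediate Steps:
$r = 45$
$M = 3$ ($M = -2 + \left(4 + 1\right) = -2 + 5 = 3$)
$u{\left(X \right)} = 3 \sqrt{X}$
$Z{\left(S \right)} = 8 - \frac{2 S}{S + 3 \sqrt{4 - S}}$ ($Z{\left(S \right)} = 8 - \frac{S + S}{3 \sqrt{4 - S} + S} = 8 - \frac{2 S}{S + 3 \sqrt{4 - S}}$)
$18 r + Z{\left(-6 \right)} = 18 \cdot 45 + \frac{6 \left(-6 + 4 \sqrt{4 - -6}\right)}{-6 + 3 \sqrt{4 - -6}} = 810 + \frac{6 \left(-6 + 4 \sqrt{4 + 6}\right)}{-6 + 3 \sqrt{4 + 6}} = 810 + \frac{6 \left(-6 + 4 \sqrt{10}\right)}{-6 + 3 \sqrt{10}}$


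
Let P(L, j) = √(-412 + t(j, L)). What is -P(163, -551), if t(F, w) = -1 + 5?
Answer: -2*I*√102 ≈ -20.199*I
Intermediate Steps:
t(F, w) = 4
P(L, j) = 2*I*√102 (P(L, j) = √(-412 + 4) = √(-408) = 2*I*√102)
-P(163, -551) = -2*I*√102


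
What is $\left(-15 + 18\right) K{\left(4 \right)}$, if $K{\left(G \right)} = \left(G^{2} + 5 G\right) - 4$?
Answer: $96$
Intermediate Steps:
$K{\left(G \right)} = -4 + G^{2} + 5 G$
$\left(-15 + 18\right) K{\left(4 \right)} = \left(-15 + 18\right) \left(-4 + 4^{2} + 5 \cdot 4\right) = 3 \left(-4 + 16 + 20\right) = 3 \cdot 32 = 96$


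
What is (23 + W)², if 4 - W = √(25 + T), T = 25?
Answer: 779 - 270*√2 ≈ 397.16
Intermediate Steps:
W = 4 - 5*√2 (W = 4 - √(25 + 25) = 4 - √50 = 4 - 5*√2 ≈ -3.0711)
(23 + W)² = (23 + (4 - 5*√2))² = (27 - 5*√2)²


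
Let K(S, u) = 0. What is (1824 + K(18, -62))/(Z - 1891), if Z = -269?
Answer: -38/45 ≈ -0.84444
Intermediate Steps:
(1824 + K(18, -62))/(Z - 1891) = (1824 + 0)/(-269 - 1891) = 1824/(-2160) = 1824*(-1/2160) = -38/45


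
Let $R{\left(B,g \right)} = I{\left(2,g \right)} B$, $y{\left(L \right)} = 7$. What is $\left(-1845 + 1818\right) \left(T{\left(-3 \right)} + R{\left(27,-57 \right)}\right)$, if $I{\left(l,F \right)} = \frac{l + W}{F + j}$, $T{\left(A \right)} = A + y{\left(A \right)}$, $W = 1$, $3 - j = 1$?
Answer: $- \frac{3753}{55} \approx -68.236$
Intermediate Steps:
$j = 2$ ($j = 3 - 1 = 2$)
$T{\left(A \right)} = 7 + A$ ($T{\left(A \right)} = A + 7 = 7 + A$)
$I{\left(l,F \right)} = \frac{1 + l}{2 + F}$ ($I{\left(l,F \right)} = \frac{l + 1}{F + 2} = \frac{1 + l}{2 + F}$)
$R{\left(B,g \right)} = \frac{3 B}{2 + g}$ ($R{\left(B,g \right)} = \frac{1 + 2}{2 + g} B = \frac{1}{2 + g} 3 B = \frac{3}{2 + g} B = \frac{3 B}{2 + g}$)
$\left(-1845 + 1818\right) \left(T{\left(-3 \right)} + R{\left(27,-57 \right)}\right) = \left(-1845 + 1818\right) \left(\left(7 - 3\right) + 3 \cdot 27 \frac{1}{2 - 57}\right) = - 27 \left(4 + 3 \cdot 27 \frac{1}{-55}\right) = - 27 \left(4 + 3 \cdot 27 \left(- \frac{1}{55}\right)\right) = - 27 \left(4 - \frac{81}{55}\right) = \left(-27\right) \frac{139}{55} = - \frac{3753}{55}$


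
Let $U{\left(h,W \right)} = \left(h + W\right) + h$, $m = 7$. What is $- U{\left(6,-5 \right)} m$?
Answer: $-49$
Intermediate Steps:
$U{\left(h,W \right)} = W + 2 h$ ($U{\left(h,W \right)} = \left(W + h\right) + h = W + 2 h$)
$- U{\left(6,-5 \right)} m = - (-5 + 2 \cdot 6) 7 = - (-5 + 12) 7 = \left(-1\right) 7 \cdot 7 = \left(-7\right) 7 = -49$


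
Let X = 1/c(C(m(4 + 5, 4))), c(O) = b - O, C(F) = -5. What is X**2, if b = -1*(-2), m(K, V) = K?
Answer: 1/49 ≈ 0.020408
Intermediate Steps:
b = 2
c(O) = 2 - O
X = 1/7 (X = 1/(2 - 1*(-5)) = 1/(2 + 5) = 1/7 ≈ 0.14286)
X**2 = (1/7)**2 = 1/49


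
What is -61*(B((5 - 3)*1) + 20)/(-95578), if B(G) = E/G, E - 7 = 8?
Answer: 3355/191156 ≈ 0.017551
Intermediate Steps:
E = 15 (E = 7 + 8 = 15)
B(G) = 15/G
-61*(B((5 - 3)*1) + 20)/(-95578) = -61*(15/(((5 - 3)*1)) + 20)/(-95578) = -61*(15/((2*1)) + 20)*(-1/95578) = -61*(15/2 + 20)*(-1/95578) = -61*55/2*(-1/95578) = -3355/2*(-1/95578) = 3355/191156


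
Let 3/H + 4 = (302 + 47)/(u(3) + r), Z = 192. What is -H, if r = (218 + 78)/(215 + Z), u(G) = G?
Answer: -41/1225 ≈ -0.033469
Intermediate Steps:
r = 8/11 (r = (218 + 78)/(215 + 192) = 296/407 = 296*(1/407) = 8/11 ≈ 0.72727)
H = 41/1225 (H = 3/(-4 + (302 + 47)/(3 + 8/11)) = 3/(-4 + 349/(41/11)) = 3/(-4 + 349*(11/41)) = 3/(-4 + 3839/41) = 3/(3675/41) = 3*(41/3675) = 41/1225 ≈ 0.033469)
-H = -1*41/1225 = -41/1225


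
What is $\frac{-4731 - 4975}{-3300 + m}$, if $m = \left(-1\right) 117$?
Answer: $\frac{9706}{3417} \approx 2.8405$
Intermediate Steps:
$m = -117$
$\frac{-4731 - 4975}{-3300 + m} = \frac{-4731 - 4975}{-3300 - 117} = - \frac{9706}{-3417} = \left(-9706\right) \left(- \frac{1}{3417}\right) = \frac{9706}{3417}$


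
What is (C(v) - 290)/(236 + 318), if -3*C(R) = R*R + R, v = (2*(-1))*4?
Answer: -463/831 ≈ -0.55716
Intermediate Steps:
v = -8 (v = -2*4 = -8)
C(R) = -R/3 - R²/3 (C(R) = -(R*R + R)/3 = -(R² + R)/3 = -(R + R²)/3 = -R/3 - R²/3)
(C(v) - 290)/(236 + 318) = (-⅓*(-8)*(1 - 8) - 290)/(236 + 318) = (-⅓*(-8)*(-7) - 290)/554 = (-56/3 - 290)*(1/554) = -926/3*1/554 = -463/831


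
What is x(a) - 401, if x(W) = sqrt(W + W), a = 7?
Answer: -401 + sqrt(14) ≈ -397.26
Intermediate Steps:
x(W) = sqrt(2)*sqrt(W) (x(W) = sqrt(2*W) = sqrt(2)*sqrt(W))
x(a) - 401 = sqrt(2)*sqrt(7) - 401 = sqrt(14) - 401 = -401 + sqrt(14)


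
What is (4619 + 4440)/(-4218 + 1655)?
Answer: -9059/2563 ≈ -3.5345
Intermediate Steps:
(4619 + 4440)/(-4218 + 1655) = 9059/(-2563) = 9059*(-1/2563) = -9059/2563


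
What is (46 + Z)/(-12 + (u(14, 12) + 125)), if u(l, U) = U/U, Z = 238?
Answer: 142/57 ≈ 2.4912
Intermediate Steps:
u(l, U) = 1
(46 + Z)/(-12 + (u(14, 12) + 125)) = (46 + 238)/(-12 + (1 + 125)) = 284/(-12 + 126) = 284/114 = 284*(1/114) = 142/57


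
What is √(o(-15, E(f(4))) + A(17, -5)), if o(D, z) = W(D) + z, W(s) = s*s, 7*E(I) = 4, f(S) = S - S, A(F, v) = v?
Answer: 2*√2702/7 ≈ 14.852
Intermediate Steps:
f(S) = 0
E(I) = 4/7 (E(I) = (⅐)*4 = 4/7)
W(s) = s²
o(D, z) = z + D² (o(D, z) = D² + z = z + D²)
√(o(-15, E(f(4))) + A(17, -5)) = √((4/7 + (-15)²) - 5) = √((4/7 + 225) - 5) = √(1579/7 - 5) = √(1544/7) = 2*√2702/7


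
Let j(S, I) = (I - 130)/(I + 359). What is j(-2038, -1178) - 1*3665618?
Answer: -1000713278/273 ≈ -3.6656e+6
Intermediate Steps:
j(S, I) = (-130 + I)/(359 + I)
j(-2038, -1178) - 1*3665618 = (-130 - 1178)/(359 - 1178) - 1*3665618 = -1308/(-819) - 3665618 = -1/819*(-1308) - 3665618 = 436/273 - 3665618 = -1000713278/273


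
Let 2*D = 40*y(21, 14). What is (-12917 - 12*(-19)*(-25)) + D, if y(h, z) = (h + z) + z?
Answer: -17637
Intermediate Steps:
y(h, z) = h + 2*z
D = 980 (D = (40*(21 + 2*14))/2 = (40*(21 + 28))/2 = (40*49)/2 = (½)*1960 = 980)
(-12917 - 12*(-19)*(-25)) + D = (-12917 - 12*(-19)*(-25)) + 980 = (-12917 - (-228)*(-25)) + 980 = (-12917 - 1*5700) + 980 = (-12917 - 5700) + 980 = -18617 + 980 = -17637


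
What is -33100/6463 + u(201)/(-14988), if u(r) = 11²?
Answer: -496884823/96867444 ≈ -5.1295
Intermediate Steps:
u(r) = 121
-33100/6463 + u(201)/(-14988) = -33100/6463 + 121/(-14988) = -33100*1/6463 + 121*(-1/14988) = -33100/6463 - 121/14988 = -496884823/96867444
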